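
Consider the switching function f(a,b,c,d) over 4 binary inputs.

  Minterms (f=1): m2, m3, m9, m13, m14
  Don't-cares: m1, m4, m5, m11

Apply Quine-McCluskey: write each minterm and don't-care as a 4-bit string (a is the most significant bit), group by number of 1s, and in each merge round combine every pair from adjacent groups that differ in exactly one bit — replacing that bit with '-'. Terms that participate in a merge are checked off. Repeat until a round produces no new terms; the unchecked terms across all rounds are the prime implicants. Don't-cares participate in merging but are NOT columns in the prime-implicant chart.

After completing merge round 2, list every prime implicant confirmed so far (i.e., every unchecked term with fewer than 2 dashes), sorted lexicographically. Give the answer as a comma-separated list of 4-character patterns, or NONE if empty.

001-, 010-, 1110

Round 0: 0001✓ 0010✓ 0011✓ 0100✓ 0101✓ 1001✓ 1011✓ 1101✓ 1110
Round 1: -001✓ -011✓ -101✓ 0-01✓ 00-1✓ 001- 010- 1-01✓ 10-1✓
Round 2: --01 -0-1
PIs = {--01, -0-1, 001-, 010-, 1110}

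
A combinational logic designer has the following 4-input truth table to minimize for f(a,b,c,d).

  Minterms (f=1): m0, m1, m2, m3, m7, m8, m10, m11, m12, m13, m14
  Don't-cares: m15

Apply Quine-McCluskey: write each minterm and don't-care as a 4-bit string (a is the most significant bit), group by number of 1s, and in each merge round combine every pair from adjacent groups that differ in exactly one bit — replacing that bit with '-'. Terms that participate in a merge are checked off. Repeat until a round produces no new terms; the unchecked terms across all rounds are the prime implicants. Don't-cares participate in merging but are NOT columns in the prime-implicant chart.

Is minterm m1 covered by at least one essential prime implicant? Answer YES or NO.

YES

[col 0] 0000*, 0001*, 0010*, 0011*, 0111*, 1000*, 1010*, 1011*, 1100*, 1101*, 1110*, 1111*
[col 1] -000*, -010*, -011*, -111*, 0-11*, 00-0*, 00-1*, 000-*, 001-*, 1-00*, 1-10*, 1-11*, 10-0*, 101-*, 11-0*, 11-1*, 110-*, 111-*
[col 2] --11, -0-0, -01-, 00--, 1--0, 1-1-, 11--
Prime implicants: --11, -0-0, -01-, 00--, 1--0, 1-1-, 11--
PI chart (minterm → PIs covering it):
  0 | -0-0,00--
  1 | 00--  (sole → essential)
  2 | -0-0,-01-,00--
  3 | --11,-01-,00--
  7 | --11  (sole → essential)
  8 | -0-0,1--0
  10 | -0-0,-01-,1--0,1-1-
  11 | --11,-01-,1-1-
  12 | 1--0,11--
  13 | 11--  (sole → essential)
  14 | 1--0,1-1-,11--
Essential prime implicants: --11, 00--, 11--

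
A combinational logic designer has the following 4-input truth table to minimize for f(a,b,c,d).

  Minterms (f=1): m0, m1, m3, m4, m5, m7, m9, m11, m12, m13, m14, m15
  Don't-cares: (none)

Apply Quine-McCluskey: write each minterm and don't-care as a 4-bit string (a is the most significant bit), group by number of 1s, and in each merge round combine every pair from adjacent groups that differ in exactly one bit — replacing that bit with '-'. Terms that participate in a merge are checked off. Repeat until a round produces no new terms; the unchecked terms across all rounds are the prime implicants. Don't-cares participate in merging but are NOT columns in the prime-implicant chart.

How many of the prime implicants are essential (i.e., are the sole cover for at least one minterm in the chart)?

3

Round 0: 0000✓ 0001✓ 0011✓ 0100✓ 0101✓ 0111✓ 1001✓ 1011✓ 1100✓ 1101✓ 1110✓ 1111✓
Round 1: -001✓ -011✓ -100✓ -101✓ -111✓ 0-00✓ 0-01✓ 0-11✓ 00-1✓ 000-✓ 01-1✓ 010-✓ 1-01✓ 1-11✓ 10-1✓ 11-0✓ 11-1✓ 110-✓ 111-✓
Round 2: --01✓ --11✓ -0-1✓ -1-1✓ -10- 0--1✓ 0-0- 1--1✓ 11--
Round 3: ---1
PIs = {---1, -10-, 0-0-, 11--}
Coverage chart:
  m0: 0-0- ←essential
  m1: ---1,0-0-
  m3: ---1 ←essential
  m4: -10-,0-0-
  m5: ---1,-10-,0-0-
  m7: ---1 ←essential
  m9: ---1 ←essential
  m11: ---1 ←essential
  m12: -10-,11--
  m13: ---1,-10-,11--
  m14: 11-- ←essential
  m15: ---1,11--
Essential: ---1, 0-0-, 11--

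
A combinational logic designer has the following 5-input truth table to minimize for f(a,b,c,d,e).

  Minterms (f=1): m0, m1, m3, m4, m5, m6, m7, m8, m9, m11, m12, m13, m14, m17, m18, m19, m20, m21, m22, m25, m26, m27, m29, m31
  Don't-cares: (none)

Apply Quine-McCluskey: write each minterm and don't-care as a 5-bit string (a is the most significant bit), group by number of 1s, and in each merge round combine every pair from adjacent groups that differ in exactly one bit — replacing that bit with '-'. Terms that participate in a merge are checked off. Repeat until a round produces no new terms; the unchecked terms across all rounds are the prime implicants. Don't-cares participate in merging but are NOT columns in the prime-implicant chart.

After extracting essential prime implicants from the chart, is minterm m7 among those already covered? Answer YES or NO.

NO

[col 0] 00000*, 00001*, 00011*, 00100*, 00101*, 00110*, 00111*, 01000*, 01001*, 01011*, 01100*, 01101*, 01110*, 10001*, 10010*, 10011*, 10100*, 10101*, 10110*, 11001*, 11010*, 11011*, 11101*, 11111*
[col 1] -0001*, -0011*, -0100*, -0101*, -0110*, -1001*, -1011*, -1101*, 0-000*, 0-001*, 0-011*, 0-100*, 0-101*, 0-110*, 00-00*, 00-01*, 00-11*, 000-1*, 0000-*, 001-0*, 001-1*, 0010-*, 0011-*, 01-00*, 01-01*, 010-1*, 0100-*, 011-0*, 0110-*, 1-001*, 1-010*, 1-011*, 1-101*, 10-01*, 10-10, 100-1*, 1001-*, 101-0*, 1010-*, 11-01*, 11-11*, 110-1*, 1101-*, 111-1*
[col 2] --001*, --011*, --101*, -0-01*, -00-1*, -01-0, -010-, -1-01*, -10-1*, 0--00*, 0--01*, 0-0-1*, 0-00-*, 0-1-0, 0-10-*, 00--1, 00-0-*, 001--, 01-0-*, 1--01*, 1-0-1*, 1-01-, 11--1
[col 3] ---01, --0-1, 0--0-
Prime implicants: ---01, --0-1, -01-0, -010-, 0--0-, 0-1-0, 00--1, 001--, 1-01-, 10-10, 11--1
PI chart (minterm → PIs covering it):
  0 | 0--0-  (sole → essential)
  1 | ---01,--0-1,0--0-,00--1
  3 | --0-1,00--1
  4 | -01-0,-010-,0--0-,0-1-0,001--
  5 | ---01,-010-,0--0-,00--1,001--
  6 | -01-0,0-1-0,001--
  7 | 00--1,001--
  8 | 0--0-  (sole → essential)
  9 | ---01,--0-1,0--0-
  11 | --0-1  (sole → essential)
  12 | 0--0-,0-1-0
  13 | ---01,0--0-
  14 | 0-1-0  (sole → essential)
  17 | ---01,--0-1
  18 | 1-01-,10-10
  19 | --0-1,1-01-
  20 | -01-0,-010-
  21 | ---01,-010-
  22 | -01-0,10-10
  25 | ---01,--0-1,11--1
  26 | 1-01-  (sole → essential)
  27 | --0-1,1-01-,11--1
  29 | ---01,11--1
  31 | 11--1  (sole → essential)
Essential prime implicants: --0-1, 0--0-, 0-1-0, 1-01-, 11--1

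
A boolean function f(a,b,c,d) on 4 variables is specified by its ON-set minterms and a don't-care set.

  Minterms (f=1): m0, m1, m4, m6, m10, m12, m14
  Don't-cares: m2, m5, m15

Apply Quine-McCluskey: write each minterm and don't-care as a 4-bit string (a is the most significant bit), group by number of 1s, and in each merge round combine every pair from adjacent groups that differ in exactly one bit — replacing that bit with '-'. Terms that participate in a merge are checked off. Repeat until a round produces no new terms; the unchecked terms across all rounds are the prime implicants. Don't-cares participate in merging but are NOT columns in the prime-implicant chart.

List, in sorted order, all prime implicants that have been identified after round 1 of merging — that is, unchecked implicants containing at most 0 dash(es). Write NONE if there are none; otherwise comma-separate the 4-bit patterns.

NONE

Round 0: 0000✓ 0001✓ 0010✓ 0100✓ 0101✓ 0110✓ 1010✓ 1100✓ 1110✓ 1111✓
Round 1: -010✓ -100✓ -110✓ 0-00✓ 0-01✓ 0-10✓ 00-0✓ 000-✓ 01-0✓ 010-✓ 1-10✓ 11-0✓ 111-
Round 2: --10 -1-0 0--0 0-0-
PIs = {--10, -1-0, 0--0, 0-0-, 111-}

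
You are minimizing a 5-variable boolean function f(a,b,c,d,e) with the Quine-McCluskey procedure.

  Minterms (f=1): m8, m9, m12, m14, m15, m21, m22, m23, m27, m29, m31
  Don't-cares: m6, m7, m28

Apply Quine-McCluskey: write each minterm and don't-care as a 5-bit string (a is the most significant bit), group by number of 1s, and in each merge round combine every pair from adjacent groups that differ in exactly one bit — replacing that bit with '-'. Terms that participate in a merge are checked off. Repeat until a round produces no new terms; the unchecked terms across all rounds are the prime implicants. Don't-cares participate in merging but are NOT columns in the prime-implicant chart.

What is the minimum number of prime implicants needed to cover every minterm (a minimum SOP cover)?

[col 0] 00110*, 00111*, 01000*, 01001*, 01100*, 01110*, 01111*, 10101*, 10110*, 10111*, 11011*, 11100*, 11101*, 11111*
[col 1] -0110*, -0111*, -1100, -1111*, 0-110*, 0-111*, 0011-*, 01-00, 0100-, 011-0, 0111-*, 1-101*, 1-111*, 101-1*, 1011-*, 11-11, 111-1*, 1110-
[col 2] --111, -011-, 0-11-, 1-1-1
Prime implicants: --111, -011-, -1100, 0-11-, 01-00, 0100-, 011-0, 1-1-1, 11-11, 1110-
PI chart (minterm → PIs covering it):
  8 | 01-00,0100-
  9 | 0100-  (sole → essential)
  12 | -1100,01-00,011-0
  14 | 0-11-,011-0
  15 | --111,0-11-
  21 | 1-1-1  (sole → essential)
  22 | -011-  (sole → essential)
  23 | --111,-011-,1-1-1
  27 | 11-11  (sole → essential)
  29 | 1-1-1,1110-
  31 | --111,1-1-1,11-11
Essential prime implicants: -011-, 0100-, 1-1-1, 11-11
Petrick residual → --111, 011-0
Minimum SOP uses 6 PIs: cde + b'cd + a'bc'd' + a'bce' + ace + abde

6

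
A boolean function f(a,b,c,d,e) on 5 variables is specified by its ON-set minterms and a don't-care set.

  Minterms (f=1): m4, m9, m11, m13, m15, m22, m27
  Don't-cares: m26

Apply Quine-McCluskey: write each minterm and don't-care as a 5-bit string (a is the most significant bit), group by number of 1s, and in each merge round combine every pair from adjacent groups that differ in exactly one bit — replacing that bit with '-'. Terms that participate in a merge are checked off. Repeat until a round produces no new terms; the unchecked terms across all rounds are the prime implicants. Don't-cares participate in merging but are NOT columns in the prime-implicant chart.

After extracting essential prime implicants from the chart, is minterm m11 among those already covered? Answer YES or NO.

[col 0] 00100, 01001*, 01011*, 01101*, 01111*, 10110, 11010*, 11011*
[col 1] -1011, 01-01*, 01-11*, 010-1*, 011-1*, 1101-
[col 2] 01--1
Prime implicants: -1011, 00100, 01--1, 10110, 1101-
PI chart (minterm → PIs covering it):
  4 | 00100  (sole → essential)
  9 | 01--1  (sole → essential)
  11 | -1011,01--1
  13 | 01--1  (sole → essential)
  15 | 01--1  (sole → essential)
  22 | 10110  (sole → essential)
  27 | -1011,1101-
Essential prime implicants: 00100, 01--1, 10110

YES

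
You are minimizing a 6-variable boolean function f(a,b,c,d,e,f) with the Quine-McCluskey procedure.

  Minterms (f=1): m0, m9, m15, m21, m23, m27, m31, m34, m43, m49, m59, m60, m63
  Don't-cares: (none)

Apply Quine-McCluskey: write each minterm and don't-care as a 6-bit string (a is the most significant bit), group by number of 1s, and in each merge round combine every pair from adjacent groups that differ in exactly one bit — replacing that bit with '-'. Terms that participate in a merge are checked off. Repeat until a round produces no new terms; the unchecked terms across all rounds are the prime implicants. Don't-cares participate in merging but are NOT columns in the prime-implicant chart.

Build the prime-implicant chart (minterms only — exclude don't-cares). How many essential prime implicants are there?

9

Round 0: 000000 001001 001111✓ 010101✓ 010111✓ 011011✓ 011111✓ 100010 101011✓ 110001 111011✓ 111100 111111✓
Round 1: -11011✓ -11111✓ 0-1111 01-111 0101-1 011-11✓ 1-1011 111-11✓
Round 2: -11-11
PIs = {-11-11, 0-1111, 000000, 001001, 01-111, 0101-1, 1-1011, 100010, 110001, 111100}
Coverage chart:
  m0: 000000 ←essential
  m9: 001001 ←essential
  m15: 0-1111 ←essential
  m21: 0101-1 ←essential
  m23: 01-111,0101-1
  m27: -11-11 ←essential
  m31: -11-11,0-1111,01-111
  m34: 100010 ←essential
  m43: 1-1011 ←essential
  m49: 110001 ←essential
  m59: -11-11,1-1011
  m60: 111100 ←essential
  m63: -11-11 ←essential
Essential: -11-11, 0-1111, 000000, 001001, 0101-1, 1-1011, 100010, 110001, 111100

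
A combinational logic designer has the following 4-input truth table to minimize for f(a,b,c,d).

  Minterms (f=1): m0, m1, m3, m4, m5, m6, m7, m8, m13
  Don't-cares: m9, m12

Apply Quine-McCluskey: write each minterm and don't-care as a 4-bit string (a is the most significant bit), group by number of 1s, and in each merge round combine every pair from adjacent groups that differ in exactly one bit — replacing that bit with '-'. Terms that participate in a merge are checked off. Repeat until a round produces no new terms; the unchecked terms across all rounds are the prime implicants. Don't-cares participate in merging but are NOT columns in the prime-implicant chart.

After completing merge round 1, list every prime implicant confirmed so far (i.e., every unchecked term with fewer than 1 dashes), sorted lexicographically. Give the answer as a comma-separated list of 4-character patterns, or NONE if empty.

size-2^0 implicants → 0000(✓)  0001(✓)  0011(✓)  0100(✓)  0101(✓)  0110(✓)  0111(✓)  1000(✓)  1001(✓)  1100(✓)  1101(✓)
size-2^1 implicants → -000(✓)  -001(✓)  -100(✓)  -101(✓)  0-00(✓)  0-01(✓)  0-11(✓)  00-1(✓)  000-(✓)  01-0(✓)  01-1(✓)  010-(✓)  011-(✓)  1-00(✓)  1-01(✓)  100-(✓)  110-(✓)
size-2^2 implicants → --00(✓)  --01(✓)  -00-(✓)  -10-(✓)  0--1  0-0-(✓)  01--  1-0-(✓)
size-2^3 implicants → --0-
Unchecked terms (primes): --0-, 0--1, 01--

NONE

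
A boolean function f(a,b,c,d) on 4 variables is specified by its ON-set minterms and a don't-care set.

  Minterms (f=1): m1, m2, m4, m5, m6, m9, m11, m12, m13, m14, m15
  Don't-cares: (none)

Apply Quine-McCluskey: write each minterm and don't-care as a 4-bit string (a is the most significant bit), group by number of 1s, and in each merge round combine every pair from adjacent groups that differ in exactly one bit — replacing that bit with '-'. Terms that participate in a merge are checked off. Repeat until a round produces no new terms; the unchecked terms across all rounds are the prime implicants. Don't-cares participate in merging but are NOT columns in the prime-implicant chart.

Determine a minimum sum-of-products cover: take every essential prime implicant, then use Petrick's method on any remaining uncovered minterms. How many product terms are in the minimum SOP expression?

4

size-2^0 implicants → 0001(✓)  0010(✓)  0100(✓)  0101(✓)  0110(✓)  1001(✓)  1011(✓)  1100(✓)  1101(✓)  1110(✓)  1111(✓)
size-2^1 implicants → -001(✓)  -100(✓)  -101(✓)  -110(✓)  0-01(✓)  0-10  01-0(✓)  010-(✓)  1-01(✓)  1-11(✓)  10-1(✓)  11-0(✓)  11-1(✓)  110-(✓)  111-(✓)
size-2^2 implicants → --01  -1-0  -10-  1--1  11--
Unchecked terms (primes): --01, -1-0, -10-, 0-10, 1--1, 11--
Minterm coverage:
  m1 ⊆ --01 [E]
  m2 ⊆ 0-10 [E]
  m4 ⊆ -1-0,-10-
  m5 ⊆ --01,-10-
  m6 ⊆ -1-0,0-10
  m9 ⊆ --01,1--1
  m11 ⊆ 1--1 [E]
  m12 ⊆ -1-0,-10-,11--
  m13 ⊆ --01,-10-,1--1,11--
  m14 ⊆ -1-0,11--
  m15 ⊆ 1--1,11--
E = {--01, 0-10, 1--1}
Petrick residual → -1-0
Cover = c'd + bd' + a'cd' + ad  |cover|=4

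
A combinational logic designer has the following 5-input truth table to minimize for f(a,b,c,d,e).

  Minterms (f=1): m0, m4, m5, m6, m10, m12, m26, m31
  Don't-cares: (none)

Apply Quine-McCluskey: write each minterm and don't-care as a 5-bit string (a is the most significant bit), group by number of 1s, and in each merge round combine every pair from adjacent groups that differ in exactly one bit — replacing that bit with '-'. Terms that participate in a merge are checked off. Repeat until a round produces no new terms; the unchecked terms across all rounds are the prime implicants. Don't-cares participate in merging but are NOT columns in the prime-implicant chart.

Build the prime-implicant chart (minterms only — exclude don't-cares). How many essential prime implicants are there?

size-2^0 implicants → 00000(✓)  00100(✓)  00101(✓)  00110(✓)  01010(✓)  01100(✓)  11010(✓)  11111
size-2^1 implicants → -1010  0-100  00-00  001-0  0010-
Unchecked terms (primes): -1010, 0-100, 00-00, 001-0, 0010-, 11111
Minterm coverage:
  m0 ⊆ 00-00 [E]
  m4 ⊆ 0-100,00-00,001-0,0010-
  m5 ⊆ 0010- [E]
  m6 ⊆ 001-0 [E]
  m10 ⊆ -1010 [E]
  m12 ⊆ 0-100 [E]
  m26 ⊆ -1010 [E]
  m31 ⊆ 11111 [E]
E = {-1010, 0-100, 00-00, 001-0, 0010-, 11111}

6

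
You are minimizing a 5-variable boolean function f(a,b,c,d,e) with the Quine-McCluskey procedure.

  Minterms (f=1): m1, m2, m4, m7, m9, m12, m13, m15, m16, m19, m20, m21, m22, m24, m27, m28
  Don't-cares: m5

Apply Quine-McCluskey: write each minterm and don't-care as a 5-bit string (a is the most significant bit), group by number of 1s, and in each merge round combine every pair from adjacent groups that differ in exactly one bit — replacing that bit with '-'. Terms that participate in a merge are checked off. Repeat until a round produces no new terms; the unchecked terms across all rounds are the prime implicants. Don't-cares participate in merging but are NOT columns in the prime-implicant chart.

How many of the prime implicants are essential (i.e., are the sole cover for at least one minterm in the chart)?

7

size-2^0 implicants → 00001(✓)  00010  00100(✓)  00101(✓)  00111(✓)  01001(✓)  01100(✓)  01101(✓)  01111(✓)  10000(✓)  10011(✓)  10100(✓)  10101(✓)  10110(✓)  11000(✓)  11011(✓)  11100(✓)
size-2^1 implicants → -0100(✓)  -0101(✓)  -1100(✓)  0-001(✓)  0-100(✓)  0-101(✓)  0-111(✓)  00-01(✓)  001-1(✓)  0010-(✓)  01-01(✓)  011-1(✓)  0110-(✓)  1-000(✓)  1-011  1-100(✓)  10-00(✓)  101-0  1010-(✓)  11-00(✓)
size-2^2 implicants → --100  -010-  0--01  0-1-1  0-10-  1--00
Unchecked terms (primes): --100, -010-, 0--01, 0-1-1, 0-10-, 00010, 1--00, 1-011, 101-0
Minterm coverage:
  m1 ⊆ 0--01 [E]
  m2 ⊆ 00010 [E]
  m4 ⊆ --100,-010-,0-10-
  m7 ⊆ 0-1-1 [E]
  m9 ⊆ 0--01 [E]
  m12 ⊆ --100,0-10-
  m13 ⊆ 0--01,0-1-1,0-10-
  m15 ⊆ 0-1-1 [E]
  m16 ⊆ 1--00 [E]
  m19 ⊆ 1-011 [E]
  m20 ⊆ --100,-010-,1--00,101-0
  m21 ⊆ -010- [E]
  m22 ⊆ 101-0 [E]
  m24 ⊆ 1--00 [E]
  m27 ⊆ 1-011 [E]
  m28 ⊆ --100,1--00
E = {-010-, 0--01, 0-1-1, 00010, 1--00, 1-011, 101-0}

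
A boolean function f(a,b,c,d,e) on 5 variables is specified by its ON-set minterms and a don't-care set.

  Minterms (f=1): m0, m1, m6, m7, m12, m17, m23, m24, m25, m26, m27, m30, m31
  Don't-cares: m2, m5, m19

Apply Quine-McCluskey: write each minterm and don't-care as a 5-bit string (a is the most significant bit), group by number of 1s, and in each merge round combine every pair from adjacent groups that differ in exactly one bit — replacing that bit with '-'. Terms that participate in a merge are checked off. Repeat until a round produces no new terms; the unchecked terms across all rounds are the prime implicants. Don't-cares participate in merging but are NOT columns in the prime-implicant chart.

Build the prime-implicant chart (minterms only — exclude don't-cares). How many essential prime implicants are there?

3

Round 0: 00000✓ 00001✓ 00010✓ 00101✓ 00110✓ 00111✓ 01100 10001✓ 10011✓ 10111✓ 11000✓ 11001✓ 11010✓ 11011✓ 11110✓ 11111✓
Round 1: -0001 -0111 00-01 00-10 000-0 0000- 001-1 0011- 1-001✓ 1-011✓ 1-111✓ 10-11✓ 100-1✓ 11-10✓ 11-11✓ 110-0✓ 110-1✓ 1100-✓ 1101-✓ 1111-✓
Round 2: 1--11 1-0-1 11-1- 110--
PIs = {-0001, -0111, 00-01, 00-10, 000-0, 0000-, 001-1, 0011-, 01100, 1--11, 1-0-1, 11-1-, 110--}
Coverage chart:
  m0: 000-0,0000-
  m1: -0001,00-01,0000-
  m6: 00-10,0011-
  m7: -0111,001-1,0011-
  m12: 01100 ←essential
  m17: -0001,1-0-1
  m23: -0111,1--11
  m24: 110-- ←essential
  m25: 1-0-1,110--
  m26: 11-1-,110--
  m27: 1--11,1-0-1,11-1-,110--
  m30: 11-1- ←essential
  m31: 1--11,11-1-
Essential: 01100, 11-1-, 110--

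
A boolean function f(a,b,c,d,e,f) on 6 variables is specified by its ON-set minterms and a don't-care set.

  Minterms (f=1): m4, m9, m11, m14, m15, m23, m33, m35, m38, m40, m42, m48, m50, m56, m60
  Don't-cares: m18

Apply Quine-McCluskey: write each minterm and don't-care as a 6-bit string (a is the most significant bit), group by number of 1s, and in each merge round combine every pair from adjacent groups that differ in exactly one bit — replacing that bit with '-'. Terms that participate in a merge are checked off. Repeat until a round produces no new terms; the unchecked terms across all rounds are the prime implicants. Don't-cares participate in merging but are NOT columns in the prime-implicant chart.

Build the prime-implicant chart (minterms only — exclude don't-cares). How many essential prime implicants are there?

[col 0] 000100, 001001*, 001011*, 001110*, 001111*, 010010*, 010111, 100001*, 100011*, 100110, 101000*, 101010*, 110000*, 110010*, 111000*, 111100*
[col 1] -10010, 001-11, 0010-1, 00111-, 1-1000, 1000-1, 1010-0, 11-000, 1100-0, 111-00
Prime implicants: -10010, 000100, 001-11, 0010-1, 00111-, 010111, 1-1000, 1000-1, 100110, 1010-0, 11-000, 1100-0, 111-00
PI chart (minterm → PIs covering it):
  4 | 000100  (sole → essential)
  9 | 0010-1  (sole → essential)
  11 | 001-11,0010-1
  14 | 00111-  (sole → essential)
  15 | 001-11,00111-
  23 | 010111  (sole → essential)
  33 | 1000-1  (sole → essential)
  35 | 1000-1  (sole → essential)
  38 | 100110  (sole → essential)
  40 | 1-1000,1010-0
  42 | 1010-0  (sole → essential)
  48 | 11-000,1100-0
  50 | -10010,1100-0
  56 | 1-1000,11-000,111-00
  60 | 111-00  (sole → essential)
Essential prime implicants: 000100, 0010-1, 00111-, 010111, 1000-1, 100110, 1010-0, 111-00

8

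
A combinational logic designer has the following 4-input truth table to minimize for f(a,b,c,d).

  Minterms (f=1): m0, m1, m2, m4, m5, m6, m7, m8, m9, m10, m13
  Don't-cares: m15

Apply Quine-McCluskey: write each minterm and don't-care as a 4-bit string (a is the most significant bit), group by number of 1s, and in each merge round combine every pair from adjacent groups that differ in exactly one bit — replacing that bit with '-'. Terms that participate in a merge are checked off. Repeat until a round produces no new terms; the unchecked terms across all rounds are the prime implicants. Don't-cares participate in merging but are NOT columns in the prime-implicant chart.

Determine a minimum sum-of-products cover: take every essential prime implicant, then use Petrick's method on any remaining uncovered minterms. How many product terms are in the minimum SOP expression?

3

[col 0] 0000*, 0001*, 0010*, 0100*, 0101*, 0110*, 0111*, 1000*, 1001*, 1010*, 1101*, 1111*
[col 1] -000*, -001*, -010*, -101*, -111*, 0-00*, 0-01*, 0-10*, 00-0*, 000-*, 01-0*, 01-1*, 010-*, 011-*, 1-01*, 10-0*, 100-*, 11-1*
[col 2] --01, -0-0, -00-, -1-1, 0--0, 0-0-, 01--
Prime implicants: --01, -0-0, -00-, -1-1, 0--0, 0-0-, 01--
PI chart (minterm → PIs covering it):
  0 | -0-0,-00-,0--0,0-0-
  1 | --01,-00-,0-0-
  2 | -0-0,0--0
  4 | 0--0,0-0-,01--
  5 | --01,-1-1,0-0-,01--
  6 | 0--0,01--
  7 | -1-1,01--
  8 | -0-0,-00-
  9 | --01,-00-
  10 | -0-0  (sole → essential)
  13 | --01,-1-1
Essential prime implicants: -0-0
Petrick residual → --01, 01--
Minimum SOP uses 3 PIs: c'd + b'd' + a'b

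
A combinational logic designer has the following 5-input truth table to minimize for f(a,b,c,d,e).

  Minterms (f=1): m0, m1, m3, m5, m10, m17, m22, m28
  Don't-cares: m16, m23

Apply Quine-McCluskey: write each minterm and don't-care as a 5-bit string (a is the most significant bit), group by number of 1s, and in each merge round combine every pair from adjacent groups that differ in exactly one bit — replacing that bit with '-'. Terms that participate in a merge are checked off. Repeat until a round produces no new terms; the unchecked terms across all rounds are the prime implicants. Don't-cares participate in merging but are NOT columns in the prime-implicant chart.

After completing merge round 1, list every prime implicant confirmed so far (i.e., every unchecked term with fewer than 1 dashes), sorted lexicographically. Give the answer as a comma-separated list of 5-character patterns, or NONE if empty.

01010, 11100

[col 0] 00000*, 00001*, 00011*, 00101*, 01010, 10000*, 10001*, 10110*, 10111*, 11100
[col 1] -0000*, -0001*, 00-01, 000-1, 0000-*, 1000-*, 1011-
[col 2] -000-
Prime implicants: -000-, 00-01, 000-1, 01010, 1011-, 11100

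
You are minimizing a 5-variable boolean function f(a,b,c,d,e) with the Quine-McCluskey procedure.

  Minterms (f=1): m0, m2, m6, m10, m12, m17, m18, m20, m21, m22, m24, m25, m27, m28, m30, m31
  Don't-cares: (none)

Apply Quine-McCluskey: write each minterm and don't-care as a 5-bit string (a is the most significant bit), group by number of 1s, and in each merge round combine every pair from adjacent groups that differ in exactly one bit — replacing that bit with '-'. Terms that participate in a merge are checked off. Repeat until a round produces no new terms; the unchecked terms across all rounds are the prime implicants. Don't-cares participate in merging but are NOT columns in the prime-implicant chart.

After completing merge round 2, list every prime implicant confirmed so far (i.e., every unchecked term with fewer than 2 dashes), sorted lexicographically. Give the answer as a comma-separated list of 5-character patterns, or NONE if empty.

-1100, 0-010, 000-0, 1-001, 10-01, 1010-, 11-00, 11-11, 110-1, 1100-, 1111-

Round 0: 00000✓ 00010✓ 00110✓ 01010✓ 01100✓ 10001✓ 10010✓ 10100✓ 10101✓ 10110✓ 11000✓ 11001✓ 11011✓ 11100✓ 11110✓ 11111✓
Round 1: -0010✓ -0110✓ -1100 0-010 00-10✓ 000-0 1-001 1-100✓ 1-110✓ 10-01 10-10✓ 101-0✓ 1010- 11-00 11-11 110-1 1100- 111-0✓ 1111-
Round 2: -0-10 1-1-0
PIs = {-0-10, -1100, 0-010, 000-0, 1-001, 1-1-0, 10-01, 1010-, 11-00, 11-11, 110-1, 1100-, 1111-}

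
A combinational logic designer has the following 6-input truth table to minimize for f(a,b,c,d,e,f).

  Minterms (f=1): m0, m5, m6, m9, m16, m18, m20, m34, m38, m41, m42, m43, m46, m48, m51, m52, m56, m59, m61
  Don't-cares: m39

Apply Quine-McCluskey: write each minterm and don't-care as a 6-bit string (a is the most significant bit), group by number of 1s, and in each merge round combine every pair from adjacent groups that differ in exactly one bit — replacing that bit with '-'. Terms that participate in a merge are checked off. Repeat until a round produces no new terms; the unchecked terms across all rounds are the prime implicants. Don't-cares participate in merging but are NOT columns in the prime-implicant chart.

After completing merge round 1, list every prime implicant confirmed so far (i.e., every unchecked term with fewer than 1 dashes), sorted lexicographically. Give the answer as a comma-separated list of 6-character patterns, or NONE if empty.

size-2^0 implicants → 000000(✓)  000101  000110(✓)  001001(✓)  010000(✓)  010010(✓)  010100(✓)  100010(✓)  100110(✓)  100111(✓)  101001(✓)  101010(✓)  101011(✓)  101110(✓)  110000(✓)  110011(✓)  110100(✓)  111000(✓)  111011(✓)  111101
size-2^1 implicants → -00110  -01001  -10000(✓)  -10100(✓)  0-0000  010-00(✓)  0100-0  1-1011  10-010(✓)  10-110(✓)  100-10(✓)  10011-  101-10(✓)  1010-1  10101-  11-000  11-011  110-00(✓)
size-2^2 implicants → -10-00  10--10
Unchecked terms (primes): -00110, -01001, -10-00, 0-0000, 000101, 0100-0, 1-1011, 10--10, 10011-, 1010-1, 10101-, 11-000, 11-011, 111101

000101, 111101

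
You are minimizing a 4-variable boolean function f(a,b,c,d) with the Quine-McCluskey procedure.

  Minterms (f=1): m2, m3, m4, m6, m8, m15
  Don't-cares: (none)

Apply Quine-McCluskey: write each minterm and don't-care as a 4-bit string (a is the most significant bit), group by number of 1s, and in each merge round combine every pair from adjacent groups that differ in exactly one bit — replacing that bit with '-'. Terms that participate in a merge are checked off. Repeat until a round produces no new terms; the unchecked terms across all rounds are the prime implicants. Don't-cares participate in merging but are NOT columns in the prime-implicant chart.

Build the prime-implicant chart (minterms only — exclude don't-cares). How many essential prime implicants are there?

[col 0] 0010*, 0011*, 0100*, 0110*, 1000, 1111
[col 1] 0-10, 001-, 01-0
Prime implicants: 0-10, 001-, 01-0, 1000, 1111
PI chart (minterm → PIs covering it):
  2 | 0-10,001-
  3 | 001-  (sole → essential)
  4 | 01-0  (sole → essential)
  6 | 0-10,01-0
  8 | 1000  (sole → essential)
  15 | 1111  (sole → essential)
Essential prime implicants: 001-, 01-0, 1000, 1111

4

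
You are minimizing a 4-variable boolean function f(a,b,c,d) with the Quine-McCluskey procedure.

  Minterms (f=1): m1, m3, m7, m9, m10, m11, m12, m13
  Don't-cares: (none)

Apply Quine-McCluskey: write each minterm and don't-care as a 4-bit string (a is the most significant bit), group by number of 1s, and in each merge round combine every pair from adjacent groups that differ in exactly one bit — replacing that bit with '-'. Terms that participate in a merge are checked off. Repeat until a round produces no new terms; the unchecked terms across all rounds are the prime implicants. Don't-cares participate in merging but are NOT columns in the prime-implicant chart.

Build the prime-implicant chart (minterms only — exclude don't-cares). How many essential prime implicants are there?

4

Round 0: 0001✓ 0011✓ 0111✓ 1001✓ 1010✓ 1011✓ 1100✓ 1101✓
Round 1: -001✓ -011✓ 0-11 00-1✓ 1-01 10-1✓ 101- 110-
Round 2: -0-1
PIs = {-0-1, 0-11, 1-01, 101-, 110-}
Coverage chart:
  m1: -0-1 ←essential
  m3: -0-1,0-11
  m7: 0-11 ←essential
  m9: -0-1,1-01
  m10: 101- ←essential
  m11: -0-1,101-
  m12: 110- ←essential
  m13: 1-01,110-
Essential: -0-1, 0-11, 101-, 110-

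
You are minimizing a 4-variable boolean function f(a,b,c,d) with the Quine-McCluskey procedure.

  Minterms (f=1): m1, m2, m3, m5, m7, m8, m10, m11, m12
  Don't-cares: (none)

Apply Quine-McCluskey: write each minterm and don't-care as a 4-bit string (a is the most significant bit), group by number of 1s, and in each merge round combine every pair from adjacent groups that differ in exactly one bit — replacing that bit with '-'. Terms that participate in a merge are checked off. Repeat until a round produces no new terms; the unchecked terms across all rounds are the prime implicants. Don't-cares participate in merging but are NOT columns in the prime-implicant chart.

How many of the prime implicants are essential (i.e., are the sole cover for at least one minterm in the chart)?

3

size-2^0 implicants → 0001(✓)  0010(✓)  0011(✓)  0101(✓)  0111(✓)  1000(✓)  1010(✓)  1011(✓)  1100(✓)
size-2^1 implicants → -010(✓)  -011(✓)  0-01(✓)  0-11(✓)  00-1(✓)  001-(✓)  01-1(✓)  1-00  10-0  101-(✓)
size-2^2 implicants → -01-  0--1
Unchecked terms (primes): -01-, 0--1, 1-00, 10-0
Minterm coverage:
  m1 ⊆ 0--1 [E]
  m2 ⊆ -01- [E]
  m3 ⊆ -01-,0--1
  m5 ⊆ 0--1 [E]
  m7 ⊆ 0--1 [E]
  m8 ⊆ 1-00,10-0
  m10 ⊆ -01-,10-0
  m11 ⊆ -01- [E]
  m12 ⊆ 1-00 [E]
E = {-01-, 0--1, 1-00}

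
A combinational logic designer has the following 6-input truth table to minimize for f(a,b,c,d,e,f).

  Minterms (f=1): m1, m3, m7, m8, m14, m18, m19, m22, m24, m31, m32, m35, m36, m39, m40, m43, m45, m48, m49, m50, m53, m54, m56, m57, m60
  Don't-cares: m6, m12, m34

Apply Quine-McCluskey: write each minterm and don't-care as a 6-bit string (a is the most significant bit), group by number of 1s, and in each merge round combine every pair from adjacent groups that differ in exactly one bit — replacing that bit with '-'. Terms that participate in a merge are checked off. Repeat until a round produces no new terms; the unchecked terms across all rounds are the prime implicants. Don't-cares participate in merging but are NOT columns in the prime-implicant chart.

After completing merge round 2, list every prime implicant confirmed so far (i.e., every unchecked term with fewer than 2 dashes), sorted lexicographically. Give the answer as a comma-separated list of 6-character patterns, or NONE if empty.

[col 0] 000001*, 000011*, 000110*, 000111*, 001000*, 001100*, 001110*, 010010*, 010011*, 010110*, 011000*, 011111, 100000*, 100010*, 100011*, 100100*, 100111*, 101000*, 101011*, 101101, 110000*, 110001*, 110010*, 110101*, 110110*, 111000*, 111001*, 111100*
[col 1] -00011*, -00111*, -01000*, -10010*, -10110*, -11000*, 0-0011, 0-0110, 0-1000*, 00-110, 000-11*, 0000-1, 00011-, 001-00, 0011-0, 010-10*, 01001-, 1-0000*, 1-0010*, 1-1000*, 10-000*, 10-011, 100-00, 100-11*, 1000-0*, 10001-, 11-000*, 11-001*, 110-01, 110-10*, 1100-0*, 11000-*, 111-00, 11100-*
[col 2] --1000, -00-11, -10-10, 1--000, 1-00-0, 11-00-
Prime implicants: --1000, -00-11, -10-10, 0-0011, 0-0110, 00-110, 0000-1, 00011-, 001-00, 0011-0, 01001-, 011111, 1--000, 1-00-0, 10-011, 100-00, 10001-, 101101, 11-00-, 110-01, 111-00

0-0011, 0-0110, 00-110, 0000-1, 00011-, 001-00, 0011-0, 01001-, 011111, 10-011, 100-00, 10001-, 101101, 110-01, 111-00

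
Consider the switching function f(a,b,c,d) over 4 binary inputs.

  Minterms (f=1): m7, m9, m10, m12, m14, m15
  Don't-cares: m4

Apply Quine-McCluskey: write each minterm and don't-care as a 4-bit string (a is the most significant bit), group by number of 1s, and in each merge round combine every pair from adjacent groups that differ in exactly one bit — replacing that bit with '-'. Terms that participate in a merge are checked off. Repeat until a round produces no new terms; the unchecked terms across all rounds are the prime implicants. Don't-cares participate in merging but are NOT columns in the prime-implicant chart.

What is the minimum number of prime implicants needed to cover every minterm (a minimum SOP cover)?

4

size-2^0 implicants → 0100(✓)  0111(✓)  1001  1010(✓)  1100(✓)  1110(✓)  1111(✓)
size-2^1 implicants → -100  -111  1-10  11-0  111-
Unchecked terms (primes): -100, -111, 1-10, 1001, 11-0, 111-
Minterm coverage:
  m7 ⊆ -111 [E]
  m9 ⊆ 1001 [E]
  m10 ⊆ 1-10 [E]
  m12 ⊆ -100,11-0
  m14 ⊆ 1-10,11-0,111-
  m15 ⊆ -111,111-
E = {-111, 1-10, 1001}
Petrick residual → -100
Cover = bc'd' + bcd + acd' + ab'c'd  |cover|=4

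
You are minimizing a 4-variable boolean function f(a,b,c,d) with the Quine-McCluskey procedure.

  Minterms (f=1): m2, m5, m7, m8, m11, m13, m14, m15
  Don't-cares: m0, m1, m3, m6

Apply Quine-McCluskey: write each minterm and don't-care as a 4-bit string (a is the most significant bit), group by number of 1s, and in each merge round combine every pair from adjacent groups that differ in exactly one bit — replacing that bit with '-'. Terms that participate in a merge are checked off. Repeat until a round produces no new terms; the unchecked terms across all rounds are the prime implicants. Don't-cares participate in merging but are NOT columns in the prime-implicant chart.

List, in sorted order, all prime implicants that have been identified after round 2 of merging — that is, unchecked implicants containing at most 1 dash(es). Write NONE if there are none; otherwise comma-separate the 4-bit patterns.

-000

[col 0] 0000*, 0001*, 0010*, 0011*, 0101*, 0110*, 0111*, 1000*, 1011*, 1101*, 1110*, 1111*
[col 1] -000, -011*, -101*, -110*, -111*, 0-01*, 0-10*, 0-11*, 00-0*, 00-1*, 000-*, 001-*, 01-1*, 011-*, 1-11*, 11-1*, 111-*
[col 2] --11, -1-1, -11-, 0--1, 0-1-, 00--
Prime implicants: --11, -000, -1-1, -11-, 0--1, 0-1-, 00--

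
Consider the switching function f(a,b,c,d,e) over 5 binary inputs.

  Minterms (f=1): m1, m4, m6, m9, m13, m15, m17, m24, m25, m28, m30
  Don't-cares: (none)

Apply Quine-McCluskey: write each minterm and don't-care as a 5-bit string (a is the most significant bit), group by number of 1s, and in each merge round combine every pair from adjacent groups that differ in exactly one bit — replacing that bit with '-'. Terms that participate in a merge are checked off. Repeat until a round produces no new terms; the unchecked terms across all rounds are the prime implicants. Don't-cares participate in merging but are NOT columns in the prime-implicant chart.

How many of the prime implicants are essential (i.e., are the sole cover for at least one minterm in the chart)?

4

Round 0: 00001✓ 00100✓ 00110✓ 01001✓ 01101✓ 01111✓ 10001✓ 11000✓ 11001✓ 11100✓ 11110✓
Round 1: -0001✓ -1001✓ 0-001✓ 001-0 01-01 011-1 1-001✓ 11-00 1100- 111-0
Round 2: --001
PIs = {--001, 001-0, 01-01, 011-1, 11-00, 1100-, 111-0}
Coverage chart:
  m1: --001 ←essential
  m4: 001-0 ←essential
  m6: 001-0 ←essential
  m9: --001,01-01
  m13: 01-01,011-1
  m15: 011-1 ←essential
  m17: --001 ←essential
  m24: 11-00,1100-
  m25: --001,1100-
  m28: 11-00,111-0
  m30: 111-0 ←essential
Essential: --001, 001-0, 011-1, 111-0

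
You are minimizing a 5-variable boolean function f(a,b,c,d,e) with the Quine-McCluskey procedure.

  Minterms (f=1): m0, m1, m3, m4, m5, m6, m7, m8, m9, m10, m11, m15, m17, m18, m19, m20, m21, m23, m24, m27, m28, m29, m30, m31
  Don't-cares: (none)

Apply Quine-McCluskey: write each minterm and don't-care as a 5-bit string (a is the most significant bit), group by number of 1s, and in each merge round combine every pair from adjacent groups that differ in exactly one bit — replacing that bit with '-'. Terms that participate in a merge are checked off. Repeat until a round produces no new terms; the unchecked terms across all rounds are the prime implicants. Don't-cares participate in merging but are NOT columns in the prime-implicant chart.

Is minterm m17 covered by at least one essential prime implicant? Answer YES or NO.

[col 0] 00000*, 00001*, 00011*, 00100*, 00101*, 00110*, 00111*, 01000*, 01001*, 01010*, 01011*, 01111*, 10001*, 10010*, 10011*, 10100*, 10101*, 10111*, 11000*, 11011*, 11100*, 11101*, 11110*, 11111*
[col 1] -0001*, -0011*, -0100*, -0101*, -0111*, -1000, -1011*, -1111*, 0-000*, 0-001*, 0-011*, 0-111*, 00-00*, 00-01*, 00-11*, 000-1*, 0000-*, 001-0*, 001-1*, 0010-*, 0011-*, 01-11*, 010-0*, 010-1*, 0100-*, 0101-*, 1-011*, 1-100*, 1-101*, 1-111*, 10-01*, 10-11*, 100-1*, 1001-, 101-1*, 1010-*, 11-00, 11-11*, 111-0*, 111-1*, 1110-*, 1111-*
[col 2] --011*, --111*, -0-01*, -0-11*, -00-1*, -01-1*, -010-, -1-11*, 0--11*, 0-0-1, 0-00-, 00--1*, 00-0-, 001--, 010--, 1--11*, 1-1-1, 1-10-, 10--1*, 111--
[col 3] ---11, -0--1
Prime implicants: ---11, -0--1, -010-, -1000, 0-0-1, 0-00-, 00-0-, 001--, 010--, 1-1-1, 1-10-, 1001-, 11-00, 111--
PI chart (minterm → PIs covering it):
  0 | 0-00-,00-0-
  1 | -0--1,0-0-1,0-00-,00-0-
  3 | ---11,-0--1,0-0-1
  4 | -010-,00-0-,001--
  5 | -0--1,-010-,00-0-,001--
  6 | 001--  (sole → essential)
  7 | ---11,-0--1,001--
  8 | -1000,0-00-,010--
  9 | 0-0-1,0-00-,010--
  10 | 010--  (sole → essential)
  11 | ---11,0-0-1,010--
  15 | ---11  (sole → essential)
  17 | -0--1  (sole → essential)
  18 | 1001-  (sole → essential)
  19 | ---11,-0--1,1001-
  20 | -010-,1-10-
  21 | -0--1,-010-,1-1-1,1-10-
  23 | ---11,-0--1,1-1-1
  24 | -1000,11-00
  27 | ---11  (sole → essential)
  28 | 1-10-,11-00,111--
  29 | 1-1-1,1-10-,111--
  30 | 111--  (sole → essential)
  31 | ---11,1-1-1,111--
Essential prime implicants: ---11, -0--1, 001--, 010--, 1001-, 111--

YES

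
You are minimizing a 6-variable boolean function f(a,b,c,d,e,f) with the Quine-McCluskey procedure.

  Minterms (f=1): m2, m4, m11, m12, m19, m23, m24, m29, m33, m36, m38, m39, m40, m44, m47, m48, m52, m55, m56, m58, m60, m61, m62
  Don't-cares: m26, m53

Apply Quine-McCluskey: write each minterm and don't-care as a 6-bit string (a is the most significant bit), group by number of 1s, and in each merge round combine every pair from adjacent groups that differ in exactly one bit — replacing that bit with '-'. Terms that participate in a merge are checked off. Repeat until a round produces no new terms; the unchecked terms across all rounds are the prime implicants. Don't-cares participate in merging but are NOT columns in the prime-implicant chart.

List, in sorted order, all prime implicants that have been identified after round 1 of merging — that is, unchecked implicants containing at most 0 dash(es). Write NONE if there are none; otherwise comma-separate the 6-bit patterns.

size-2^0 implicants → 000010  000100(✓)  001011  001100(✓)  010011(✓)  010111(✓)  011000(✓)  011010(✓)  011101(✓)  100001  100100(✓)  100110(✓)  100111(✓)  101000(✓)  101100(✓)  101111(✓)  110000(✓)  110100(✓)  110101(✓)  110111(✓)  111000(✓)  111010(✓)  111100(✓)  111101(✓)  111110(✓)
size-2^1 implicants → -00100(✓)  -01100(✓)  -10111  -11000(✓)  -11010(✓)  -11101  00-100(✓)  010-11  0110-0(✓)  1-0100(✓)  1-0111  1-1000(✓)  1-1100(✓)  10-100(✓)  10-111  1001-0  10011-  101-00(✓)  11-000(✓)  11-100(✓)  11-101(✓)  110-00(✓)  1101-1  11010-(✓)  111-00(✓)  111-10(✓)  1110-0(✓)  1111-0(✓)  11110-(✓)
size-2^2 implicants → -0-100  -110-0  1--100  1-1-00  11--00  11-10-  111--0
Unchecked terms (primes): -0-100, -10111, -110-0, -11101, 000010, 001011, 010-11, 1--100, 1-0111, 1-1-00, 10-111, 100001, 1001-0, 10011-, 11--00, 11-10-, 1101-1, 111--0

000010, 001011, 100001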